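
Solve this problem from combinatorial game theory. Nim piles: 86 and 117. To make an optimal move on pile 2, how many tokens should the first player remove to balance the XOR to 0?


Piles: 86 and 117
Current XOR: 86 XOR 117 = 35 (non-zero, so this is an N-position).
To make the XOR zero, we need to find a move that balances the piles.
For pile 2 (size 117): target = 117 XOR 35 = 86
We reduce pile 2 from 117 to 86.
Tokens removed: 117 - 86 = 31
Verification: 86 XOR 86 = 0

31


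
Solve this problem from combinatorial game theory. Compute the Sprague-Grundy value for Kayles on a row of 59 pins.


Kayles: a move removes 1 or 2 adjacent pins from a contiguous row.
Removing pins from a row of k leaves two independent rows (a, b) with a + b = k - 1 (one pin) or a + b = k - 2 (two pins); an end removal gives a = 0.
By Sprague-Grundy, G(k) = mex{ G(a) XOR G(b) } over all these splits. G(0) = 0.
G(1): splits (0,0):0^0=0 -> mex({0}) = 1
G(2): splits (0,1):0^1=1 (0,0):0^0=0 -> mex({0, 1}) = 2
G(3): splits (0,2):0^2=2 (1,1):1^1=0 (0,1):0^1=1 -> mex({0, 1, 2}) = 3
G(4): splits (0,3):0^3=3 (1,2):1^2=3 (0,2):0^2=2 (1,1):1^1=0 -> mex({0, 2, 3}) = 1
G(5): splits (0,4):0^1=1 (1,3):1^3=2 (2,2):2^2=0 (0,3):0^3=3 (1,2):1^2=3 -> mex({0, 1, 2, 3}) = 4
G(6) = mex({0, 1, 2, 4}) = 3
G(7) = mex({0, 1, 3, 4, 5}) = 2
G(8) = mex({0, 2, 3, 5, 6}) = 1
G(9) = mex({0, 1, 2, 3, 6, 7}) = 4
G(10) = mex({0, 1, 3, 4, 5, 7}) = 2
G(11) = mex({0, 1, 2, 3, 4, 5}) = 6
G(12) = mex({0, 1, 2, 3, 5, 6, 7}) = 4
G(13) = mex({0, 2, 3, 4, 6, 7}) = 1
G(14) = mex({0, 1, 4, 5, 6, 7}) = 2
G(15) = mex({0, 1, 2, 3, 4, 5, 6}) = 7
G(16) = mex({0, 2, 3, 5, 6, 7}) = 1
G(17) = mex({0, 1, 2, 3, 5, 6, 7}) = 4
G(18) = mex({0, 1, 2, 4, 5, 6}) = 3
G(19) = mex({0, 1, 3, 4, 5, 7}) = 2
G(20) = mex({0, 2, 3, 4, 5, 6, 7}) = 1
G(21) = mex({0, 1, 2, 3, 5, 6, 7}) = 4
G(22) = mex({0, 1, 2, 3, 4, 5, 7}) = 6
G(23) = mex({0, 1, 2, 3, 4, 5, 6}) = 7
G(24) = mex({0, 1, 2, 3, 5, 6, 7}) = 4
G(25) = mex({0, 2, 3, 4, 6, 7}) = 1
G(26) = mex({0, 1, 3, 4, 5, 6, 7}) = 2
G(27) = mex({0, 1, 2, 3, 4, 5, 6, 7}) = 8
G(28) = mex({0, 1, 2, 3, 4, 6, 7, 8}) = 5
G(29) = mex({0, 1, 2, 3, 5, 6, 7, 8, 9}) = 4
G(30) = mex({0, 1, 2, 3, 4, 5, 6, 9, 10}) = 7
G(31) = mex({0, 1, 3, 4, 5, 7, 10, 11}) = 2
G(32) = mex({0, 2, 3, 4, 5, 6, 7, 9, 11}) = 1
G(33) = mex({0, 1, 2, 3, 4, 5, 6, 7, 9, 12}) = 8
G(34) = mex({0, 1, 2, 3, 4, 5, 7, 8, 11, 12}) = 6
G(35) = mex({0, 1, 2, 3, 4, 5, 6, 8, 9, 10, 11}) = 7
G(36) = mex({0, 1, 2, 3, 5, 6, 7, 9, 10}) = 4
G(37) = mex({0, 2, 3, 4, 6, 7, 9, 10, 11, 12}) = 1
G(38) = mex({0, 1, 3, 4, 5, 6, 7, 9, 10, 11, 12}) = 2
G(39) = mex({0, 1, 2, 4, 5, 6, 7, 9, 10, 12, 14}) = 3
G(40) = mex({0, 2, 3, 4, 6, 7, 11, 12, 14}) = 1
G(41) = mex({0, 1, 2, 3, 5, 6, 7, 9, 10, 11, 12}) = 4
G(42) = mex({0, 1, 2, 3, 4, 5, 6, 9, 10}) = 7
G(43) = mex({0, 1, 3, 4, 5, 7, 9, 10, 12, 15}) = 2
G(44) = mex({0, 2, 3, 4, 5, 6, 7, 9, 10, 12, 15}) = 1
G(45) = mex({0, 1, 2, 3, 4, 5, 6, 7, 9, 10, 12, 14}) = 8
G(46) = mex({0, 1, 3, 4, 5, 7, 8, 11, 12, 14}) = 2
G(47) = mex({0, 1, 2, 3, 4, 5, 6, 8, 9, 10, 11, 12}) = 7
G(48) = mex({0, 1, 2, 3, 5, 6, 7, 9, 10}) = 4
G(49) = mex({0, 2, 3, 4, 6, 7, 9, 10, 11, 12, 15}) = 1
G(50) = mex({0, 1, 4, 5, 6, 7, 9, 11, 12, 14, 15}) = 2
G(51) = mex({0, 1, 2, 3, 4, 5, 6, 7, 9, 12, 14, 15}) = 8
G(52) = mex({0, 2, 3, 4, 5, 6, 7, 8, 11, 12, 15}) = 1
G(53) = mex({0, 1, 2, 3, 5, 6, 7, 8, 9, 10, 11, 12}) = 4
G(54) = mex({0, 1, 2, 3, 4, 5, 6, 9, 10}) = 7
G(55) = mex({0, 1, 3, 4, 5, 7, 9, 10, 11, 12}) = 2
G(56) = mex({0, 2, 3, 4, 5, 6, 7, 9, 10, 11, 12, 13, 14}) = 1
G(57) = mex({0, 1, 2, 3, 5, 6, 7, 9, 10, 12, 13, 14, 15}) = 4
G(58) = mex({0, 1, 3, 4, 5, 7, 11, 12, 14, 15}) = 2
G(59) = mex({0, 1, 2, 3, 4, 5, 6, 9, 10, 11, 12, 15}) = 7
Therefore G(59) = 7.

7


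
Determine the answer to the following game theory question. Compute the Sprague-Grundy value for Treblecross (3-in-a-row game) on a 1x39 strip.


Treblecross: place X on empty cells; 3-in-a-row wins.
Playing within two cells of an existing X lets the opponent win at once, so sensible play treats the cells i-2..i+2 around each X as dead. The player left with no safe cell loses, so this is a normal-play take-away game on strips of safe cells.
Placing X at cell i (0-indexed) of a strip of k safe cells leaves independent strips of sizes max(0, i-2) and max(0, k-i-3). Hence G(k) = mex{ G(max(0,i-2)) XOR G(max(0,k-i-3)) : 0 <= i < k }, with G(0) = 0.
G(1): splits (0,0):0^0=0 -> mex({0}) = 1
G(2): splits (0,0):0^0=0 -> mex({0}) = 1
G(3): splits (0,0):0^0=0 -> mex({0}) = 1
G(4): splits (0,1):0^1=1 (0,0):0^0=0 -> mex({0, 1}) = 2
G(5): splits (0,2):0^1=1 (0,1):0^1=1 (0,0):0^0=0 -> mex({0, 1}) = 2
G(6) = mex({1}) = 0
G(7) = mex({0, 1, 2}) = 3
G(8) = mex({0, 1, 2}) = 3
G(9) = mex({0, 2}) = 1
G(10) = mex({0, 2, 3}) = 1
G(11) = mex({0, 3}) = 1
G(12) = mex({1, 3}) = 0
G(13) = mex({0, 1, 2, 3}) = 4
G(14) = mex({0, 1, 2}) = 3
G(15) = mex({0, 1, 2}) = 3
G(16) = mex({0, 1, 2, 4}) = 3
G(17) = mex({0, 1, 3, 4}) = 2
G(18) = mex({0, 1, 3, 4}) = 2
G(19) = mex({0, 1, 3, 5}) = 2
G(20) = mex({0, 1, 2, 3, 5}) = 4
G(21) = mex({0, 1, 2, 3, 5}) = 4
G(22) = mex({1, 2, 6}) = 0
G(23) = mex({0, 1, 2, 3, 4, 6}) = 5
G(24) = mex({0, 1, 2, 3, 4}) = 5
G(25) = mex({0, 1, 3, 4, 7}) = 2
G(26) = mex({0, 1, 3, 4, 5, 7}) = 2
G(27) = mex({0, 1, 3, 5}) = 2
G(28) = mex({0, 1, 2, 5}) = 3
G(29) = mex({0, 1, 2, 4, 5, 6}) = 3
G(30) = mex({1, 2, 4, 6}) = 0
G(31) = mex({0, 1, 2, 3, 4, 6}) = 5
G(32) = mex({1, 2, 3, 4, 7}) = 0
G(33) = mex({0, 3, 7}) = 1
G(34) = mex({0, 2, 3, 5, 7}) = 1
G(35) = mex({0, 2, 3, 5, 6}) = 1
G(36) = mex({0, 1, 2, 5, 6}) = 3
G(37) = mex({0, 1, 2, 4, 5, 6}) = 3
G(38) = mex({0, 1, 2, 4}) = 3
G(39) = mex({0, 1, 2, 3, 4, 7}) = 5
Therefore G(39) = 5.

5


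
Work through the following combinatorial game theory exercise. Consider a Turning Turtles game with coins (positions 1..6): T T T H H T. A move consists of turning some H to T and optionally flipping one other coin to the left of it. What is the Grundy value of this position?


Coins: T T T H H T
Key fact: a single head at position k behaves exactly like a Nim heap of size k (turning it to T and optionally flipping a coin at j < k corresponds to moving the heap from k to j, or to 0), and heads combine as a disjunctive sum (two heads at the same place would cancel, matching j XOR j = 0). So the Nim-value is the XOR of the 1-indexed positions of the heads.
Face-up positions (1-indexed): [4, 5]
XOR 0 with 4: 0 XOR 4 = 4
XOR 4 with 5: 4 XOR 5 = 1
Nim-value = 1

1


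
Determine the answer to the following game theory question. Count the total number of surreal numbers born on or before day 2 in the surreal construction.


Day 0: {|} = 0 is born. Count = 1.
Day n: the number of surreal numbers born by day n is 2^(n+1) - 1.
By day 0: 2^1 - 1 = 1
By day 1: 2^2 - 1 = 3
By day 2: 2^3 - 1 = 7
By day 2: 7 surreal numbers.

7


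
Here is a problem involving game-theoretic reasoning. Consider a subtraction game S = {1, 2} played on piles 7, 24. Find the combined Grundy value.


Subtraction set: {1, 2}
For this subtraction set, G(n) = n mod 3 (period = max + 1 = 3).
Pile 1 (size 7): G(7) = 7 mod 3 = 1
Pile 2 (size 24): G(24) = 24 mod 3 = 0
Total Grundy value = XOR of all: 1 XOR 0 = 1

1


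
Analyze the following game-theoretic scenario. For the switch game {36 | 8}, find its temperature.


The game is {36 | 8}, a switch {a | b} with numbers a > b.
Cooling {a | b} by t gives {a - t | b + t}, which stops being hot when a - t = b + t, i.e. at t = (a - b)/2. So the temperature of a switch is (a - b)/2.
Temperature = (Left option - Right option) / 2
= (36 - (8)) / 2
= 28 / 2
= 14

14


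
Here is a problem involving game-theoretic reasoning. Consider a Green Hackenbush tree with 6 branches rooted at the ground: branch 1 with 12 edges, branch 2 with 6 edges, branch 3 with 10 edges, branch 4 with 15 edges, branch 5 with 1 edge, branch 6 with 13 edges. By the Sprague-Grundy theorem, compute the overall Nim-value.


The tree has 6 branches from the ground vertex.
In Green Hackenbush, the Nim-value of a simple path of length k is k.
Branch 1: length 12, Nim-value = 12
Branch 2: length 6, Nim-value = 6
Branch 3: length 10, Nim-value = 10
Branch 4: length 15, Nim-value = 15
Branch 5: length 1, Nim-value = 1
Branch 6: length 13, Nim-value = 13
Total Nim-value = XOR of all branch values:
0 XOR 12 = 12
12 XOR 6 = 10
10 XOR 10 = 0
0 XOR 15 = 15
15 XOR 1 = 14
14 XOR 13 = 3
Nim-value of the tree = 3

3


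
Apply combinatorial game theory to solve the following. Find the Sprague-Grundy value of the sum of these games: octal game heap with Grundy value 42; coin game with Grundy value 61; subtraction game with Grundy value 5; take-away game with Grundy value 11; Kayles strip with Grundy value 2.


By the Sprague-Grundy theorem, the Grundy value of a sum of games is the XOR of individual Grundy values.
octal game heap: Grundy value = 42. Running XOR: 0 XOR 42 = 42
coin game: Grundy value = 61. Running XOR: 42 XOR 61 = 23
subtraction game: Grundy value = 5. Running XOR: 23 XOR 5 = 18
take-away game: Grundy value = 11. Running XOR: 18 XOR 11 = 25
Kayles strip: Grundy value = 2. Running XOR: 25 XOR 2 = 27
The combined Grundy value is 27.

27


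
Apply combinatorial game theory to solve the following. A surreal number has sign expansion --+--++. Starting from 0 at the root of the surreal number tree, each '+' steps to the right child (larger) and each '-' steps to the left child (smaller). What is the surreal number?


Sign expansion: --+--++
Rule: track bounds (lo, hi), initially (-inf, +inf). On '+', the current value becomes lo and we move to the simplest number in (value, hi): value + 1 if hi = +inf, otherwise the midpoint (value + hi)/2. On '-', the current value becomes hi and we move to value - 1 if lo = -inf, otherwise the midpoint (lo + value)/2.
Start at 0.
Step 1: sign = -, move left. Bounds: (-inf, 0). Value = -1
Step 2: sign = -, move left. Bounds: (-inf, -1). Value = -2
Step 3: sign = +, move right. Bounds: (-2, -1). Value = -3/2
Step 4: sign = -, move left. Bounds: (-2, -3/2). Value = -7/4
Step 5: sign = -, move left. Bounds: (-2, -7/4). Value = -15/8
Step 6: sign = +, move right. Bounds: (-15/8, -7/4). Value = -29/16
Step 7: sign = +, move right. Bounds: (-29/16, -7/4). Value = -57/32
The surreal number with sign expansion --+--++ is -57/32.

-57/32


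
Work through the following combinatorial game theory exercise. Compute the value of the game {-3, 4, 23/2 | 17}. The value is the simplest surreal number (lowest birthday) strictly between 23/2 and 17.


Left options: {-3, 4, 23/2}, max = 23/2
Right options: {17}, min = 17
All options are numbers and max(Left) < min(Right), so by the simplicity theorem the value is the simplest (earliest-born) number strictly between 23/2 and 17.
Integers 12 through 16 all lie strictly between 23/2 and 17.
Among integers, the simplest (lowest birthday = smallest |n|; 0 is born on day 0, +-n on day n) is 12.
No non-integer in the interval can be simpler: if x is a non-integer in the interval, then floor(x) or ceil(x) also lies in the interval (the interval contains an integer), and both are proper prefixes of x's sign expansion, i.e. born earlier. So the game value is 12.
Game value = 12

12


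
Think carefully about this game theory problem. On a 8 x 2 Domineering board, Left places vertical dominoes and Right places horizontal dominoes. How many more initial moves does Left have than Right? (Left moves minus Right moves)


Board is 8 x 2 (rows x cols).
Left (vertical) placements: (rows-1) * cols = 7 * 2 = 14
Right (horizontal) placements: rows * (cols-1) = 8 * 1 = 8
Advantage = Left - Right = 14 - 8 = 6

6


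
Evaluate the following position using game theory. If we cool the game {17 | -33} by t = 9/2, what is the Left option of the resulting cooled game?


Original game: {17 | -33} (a switch {a | b} with a > b).
Cooling by t (for t below the temperature (a - b)/2 = 25) taxes each move by t: {a | b} cooled by t is {a - t | b + t}.
Cooling amount: t = 9/2
Cooled Left option: 17 - 9/2 = 25/2
Cooled Right option: -33 + 9/2 = -57/2
Cooled game: {25/2 | -57/2}
Left option = 25/2

25/2


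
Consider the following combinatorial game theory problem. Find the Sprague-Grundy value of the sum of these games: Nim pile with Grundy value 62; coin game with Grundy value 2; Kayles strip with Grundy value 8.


By the Sprague-Grundy theorem, the Grundy value of a sum of games is the XOR of individual Grundy values.
Nim pile: Grundy value = 62. Running XOR: 0 XOR 62 = 62
coin game: Grundy value = 2. Running XOR: 62 XOR 2 = 60
Kayles strip: Grundy value = 8. Running XOR: 60 XOR 8 = 52
The combined Grundy value is 52.

52


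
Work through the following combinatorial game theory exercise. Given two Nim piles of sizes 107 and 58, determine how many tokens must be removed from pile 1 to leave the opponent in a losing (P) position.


Piles: 107 and 58
Current XOR: 107 XOR 58 = 81 (non-zero, so this is an N-position).
To make the XOR zero, we need to find a move that balances the piles.
For pile 1 (size 107): target = 107 XOR 81 = 58
We reduce pile 1 from 107 to 58.
Tokens removed: 107 - 58 = 49
Verification: 58 XOR 58 = 0

49


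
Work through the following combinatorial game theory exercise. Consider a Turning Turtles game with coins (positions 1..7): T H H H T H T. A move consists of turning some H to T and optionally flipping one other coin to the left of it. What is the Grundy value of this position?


Coins: T H H H T H T
Key fact: a single head at position k behaves exactly like a Nim heap of size k (turning it to T and optionally flipping a coin at j < k corresponds to moving the heap from k to j, or to 0), and heads combine as a disjunctive sum (two heads at the same place would cancel, matching j XOR j = 0). So the Nim-value is the XOR of the 1-indexed positions of the heads.
Face-up positions (1-indexed): [2, 3, 4, 6]
XOR 0 with 2: 0 XOR 2 = 2
XOR 2 with 3: 2 XOR 3 = 1
XOR 1 with 4: 1 XOR 4 = 5
XOR 5 with 6: 5 XOR 6 = 3
Nim-value = 3

3


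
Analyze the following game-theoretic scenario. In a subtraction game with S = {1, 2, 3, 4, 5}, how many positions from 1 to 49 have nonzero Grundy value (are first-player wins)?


Subtraction set S = {1, 2, 3, 4, 5}, so G(n) = n mod 6.
G(n) = 0 when n is a multiple of 6.
Multiples of 6 in [1, 49]: 8
N-positions (nonzero Grundy) = 49 - 8 = 41

41


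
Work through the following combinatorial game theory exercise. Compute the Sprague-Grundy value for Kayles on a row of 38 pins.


Kayles: a move removes 1 or 2 adjacent pins from a contiguous row.
Removing pins from a row of k leaves two independent rows (a, b) with a + b = k - 1 (one pin) or a + b = k - 2 (two pins); an end removal gives a = 0.
By Sprague-Grundy, G(k) = mex{ G(a) XOR G(b) } over all these splits. G(0) = 0.
G(1): splits (0,0):0^0=0 -> mex({0}) = 1
G(2): splits (0,1):0^1=1 (0,0):0^0=0 -> mex({0, 1}) = 2
G(3): splits (0,2):0^2=2 (1,1):1^1=0 (0,1):0^1=1 -> mex({0, 1, 2}) = 3
G(4): splits (0,3):0^3=3 (1,2):1^2=3 (0,2):0^2=2 (1,1):1^1=0 -> mex({0, 2, 3}) = 1
G(5): splits (0,4):0^1=1 (1,3):1^3=2 (2,2):2^2=0 (0,3):0^3=3 (1,2):1^2=3 -> mex({0, 1, 2, 3}) = 4
G(6) = mex({0, 1, 2, 4}) = 3
G(7) = mex({0, 1, 3, 4, 5}) = 2
G(8) = mex({0, 2, 3, 5, 6}) = 1
G(9) = mex({0, 1, 2, 3, 6, 7}) = 4
G(10) = mex({0, 1, 3, 4, 5, 7}) = 2
G(11) = mex({0, 1, 2, 3, 4, 5}) = 6
G(12) = mex({0, 1, 2, 3, 5, 6, 7}) = 4
G(13) = mex({0, 2, 3, 4, 6, 7}) = 1
G(14) = mex({0, 1, 4, 5, 6, 7}) = 2
G(15) = mex({0, 1, 2, 3, 4, 5, 6}) = 7
G(16) = mex({0, 2, 3, 5, 6, 7}) = 1
G(17) = mex({0, 1, 2, 3, 5, 6, 7}) = 4
G(18) = mex({0, 1, 2, 4, 5, 6}) = 3
G(19) = mex({0, 1, 3, 4, 5, 7}) = 2
G(20) = mex({0, 2, 3, 4, 5, 6, 7}) = 1
G(21) = mex({0, 1, 2, 3, 5, 6, 7}) = 4
G(22) = mex({0, 1, 2, 3, 4, 5, 7}) = 6
G(23) = mex({0, 1, 2, 3, 4, 5, 6}) = 7
G(24) = mex({0, 1, 2, 3, 5, 6, 7}) = 4
G(25) = mex({0, 2, 3, 4, 6, 7}) = 1
G(26) = mex({0, 1, 3, 4, 5, 6, 7}) = 2
G(27) = mex({0, 1, 2, 3, 4, 5, 6, 7}) = 8
G(28) = mex({0, 1, 2, 3, 4, 6, 7, 8}) = 5
G(29) = mex({0, 1, 2, 3, 5, 6, 7, 8, 9}) = 4
G(30) = mex({0, 1, 2, 3, 4, 5, 6, 9, 10}) = 7
G(31) = mex({0, 1, 3, 4, 5, 7, 10, 11}) = 2
G(32) = mex({0, 2, 3, 4, 5, 6, 7, 9, 11}) = 1
G(33) = mex({0, 1, 2, 3, 4, 5, 6, 7, 9, 12}) = 8
G(34) = mex({0, 1, 2, 3, 4, 5, 7, 8, 11, 12}) = 6
G(35) = mex({0, 1, 2, 3, 4, 5, 6, 8, 9, 10, 11}) = 7
G(36) = mex({0, 1, 2, 3, 5, 6, 7, 9, 10}) = 4
G(37) = mex({0, 2, 3, 4, 6, 7, 9, 10, 11, 12}) = 1
G(38) = mex({0, 1, 3, 4, 5, 6, 7, 9, 10, 11, 12}) = 2
Therefore G(38) = 2.

2


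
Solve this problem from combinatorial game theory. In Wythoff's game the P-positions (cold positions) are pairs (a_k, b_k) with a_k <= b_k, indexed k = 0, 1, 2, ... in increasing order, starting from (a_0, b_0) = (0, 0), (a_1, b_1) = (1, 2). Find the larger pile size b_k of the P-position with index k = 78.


By Wythoff's theorem, a_k = floor(k * phi) and b_k = floor(k * phi^2) = a_k + k, where phi = (1 + sqrt(5))/2 is the golden ratio.
phi = (1 + sqrt(5))/2 = 1.618034
phi^2 = phi + 1 = 2.618034
k = 78
k * phi^2 = 78 * 2.618034 = 204.206651
b_78 = floor(k * phi^2) = 204 (check: a_78 + k = 126 + 78 = 204)

204


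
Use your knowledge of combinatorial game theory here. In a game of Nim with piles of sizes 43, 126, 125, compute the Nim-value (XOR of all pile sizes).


We need the XOR (exclusive or) of all pile sizes.
After XOR-ing pile 1 (size 43): 0 XOR 43 = 43
After XOR-ing pile 2 (size 126): 43 XOR 126 = 85
After XOR-ing pile 3 (size 125): 85 XOR 125 = 40
The Nim-value of this position is 40.

40


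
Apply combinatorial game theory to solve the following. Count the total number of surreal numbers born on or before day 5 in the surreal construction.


Day 0: {|} = 0 is born. Count = 1.
Day n: the number of surreal numbers born by day n is 2^(n+1) - 1.
By day 0: 2^1 - 1 = 1
By day 1: 2^2 - 1 = 3
By day 2: 2^3 - 1 = 7
By day 3: 2^4 - 1 = 15
By day 4: 2^5 - 1 = 31
By day 5: 2^6 - 1 = 63
By day 5: 63 surreal numbers.

63


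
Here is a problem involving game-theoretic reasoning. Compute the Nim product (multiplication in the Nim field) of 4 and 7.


Nim multiplication is bilinear over XOR: (u XOR v) * w = (u*w) XOR (v*w).
So we split each operand into its bit components and XOR the pairwise Nim products.
4 = 4 (as XOR of powers of 2).
7 = 1 + 2 + 4 (as XOR of powers of 2).
Using the standard Nim-product table on single bits:
  2*2 = 3,   2*4 = 8,   2*8 = 12,
  4*4 = 6,   4*8 = 11,  8*8 = 13,
and  1*x = x (identity), k*l = l*k (commutative).
Pairwise Nim products:
  4 * 1 = 4
  4 * 2 = 8
  4 * 4 = 6
XOR them: 4 XOR 8 XOR 6 = 10.
Result: 4 * 7 = 10 (in Nim).

10


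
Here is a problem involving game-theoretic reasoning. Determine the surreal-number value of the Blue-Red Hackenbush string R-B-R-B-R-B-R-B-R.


Edges (from ground): R-B-R-B-R-B-R-B-R
By Berlekamp's sign-expansion rule, a Blue-Red Hackenbush stalk has the value of the surreal number whose sign sequence is the edge sequence with B -> + and R -> -.
Sign sequence: -+-+-+-+-
Trace the sign expansion in the surreal number tree, starting from 0:
Edge 1: R (sign -) -> bounds (-inf, 0), value = -1
Edge 2: B (sign +) -> bounds (-1, 0), value = -1/2
Edge 3: R (sign -) -> bounds (-1, -1/2), value = -3/4
Edge 4: B (sign +) -> bounds (-3/4, -1/2), value = -5/8
Edge 5: R (sign -) -> bounds (-3/4, -5/8), value = -11/16
Edge 6: B (sign +) -> bounds (-11/16, -5/8), value = -21/32
Edge 7: R (sign -) -> bounds (-11/16, -21/32), value = -43/64
Edge 8: B (sign +) -> bounds (-43/64, -21/32), value = -85/128
Edge 9: R (sign -) -> bounds (-43/64, -85/128), value = -171/256
Game value = -171/256

-171/256


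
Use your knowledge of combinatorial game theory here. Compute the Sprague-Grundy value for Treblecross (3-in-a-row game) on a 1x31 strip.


Treblecross: place X on empty cells; 3-in-a-row wins.
Playing within two cells of an existing X lets the opponent win at once, so sensible play treats the cells i-2..i+2 around each X as dead. The player left with no safe cell loses, so this is a normal-play take-away game on strips of safe cells.
Placing X at cell i (0-indexed) of a strip of k safe cells leaves independent strips of sizes max(0, i-2) and max(0, k-i-3). Hence G(k) = mex{ G(max(0,i-2)) XOR G(max(0,k-i-3)) : 0 <= i < k }, with G(0) = 0.
G(1): splits (0,0):0^0=0 -> mex({0}) = 1
G(2): splits (0,0):0^0=0 -> mex({0}) = 1
G(3): splits (0,0):0^0=0 -> mex({0}) = 1
G(4): splits (0,1):0^1=1 (0,0):0^0=0 -> mex({0, 1}) = 2
G(5): splits (0,2):0^1=1 (0,1):0^1=1 (0,0):0^0=0 -> mex({0, 1}) = 2
G(6) = mex({1}) = 0
G(7) = mex({0, 1, 2}) = 3
G(8) = mex({0, 1, 2}) = 3
G(9) = mex({0, 2}) = 1
G(10) = mex({0, 2, 3}) = 1
G(11) = mex({0, 3}) = 1
G(12) = mex({1, 3}) = 0
G(13) = mex({0, 1, 2, 3}) = 4
G(14) = mex({0, 1, 2}) = 3
G(15) = mex({0, 1, 2}) = 3
G(16) = mex({0, 1, 2, 4}) = 3
G(17) = mex({0, 1, 3, 4}) = 2
G(18) = mex({0, 1, 3, 4}) = 2
G(19) = mex({0, 1, 3, 5}) = 2
G(20) = mex({0, 1, 2, 3, 5}) = 4
G(21) = mex({0, 1, 2, 3, 5}) = 4
G(22) = mex({1, 2, 6}) = 0
G(23) = mex({0, 1, 2, 3, 4, 6}) = 5
G(24) = mex({0, 1, 2, 3, 4}) = 5
G(25) = mex({0, 1, 3, 4, 7}) = 2
G(26) = mex({0, 1, 3, 4, 5, 7}) = 2
G(27) = mex({0, 1, 3, 5}) = 2
G(28) = mex({0, 1, 2, 5}) = 3
G(29) = mex({0, 1, 2, 4, 5, 6}) = 3
G(30) = mex({1, 2, 4, 6}) = 0
G(31) = mex({0, 1, 2, 3, 4, 6}) = 5
Therefore G(31) = 5.

5


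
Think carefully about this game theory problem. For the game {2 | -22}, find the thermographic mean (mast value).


Game = {2 | -22}, a switch {a | b} with numbers a > b.
Its thermograph has left wall a - t and right wall b + t, which meet at t = (a - b)/2, where both equal (a + b)/2. So the mast (mean value) is at (a + b)/2.
Mean = (2 + (-22))/2 = -20/2 = -10

-10


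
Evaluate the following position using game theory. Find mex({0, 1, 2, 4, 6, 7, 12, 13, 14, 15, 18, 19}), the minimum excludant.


Set = {0, 1, 2, 4, 6, 7, 12, 13, 14, 15, 18, 19}
0 is in the set.
1 is in the set.
2 is in the set.
3 is NOT in the set. This is the mex.
mex = 3

3


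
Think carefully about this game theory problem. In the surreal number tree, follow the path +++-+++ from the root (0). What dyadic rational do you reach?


Sign expansion: +++-+++
Rule: track bounds (lo, hi), initially (-inf, +inf). On '+', the current value becomes lo and we move to the simplest number in (value, hi): value + 1 if hi = +inf, otherwise the midpoint (value + hi)/2. On '-', the current value becomes hi and we move to value - 1 if lo = -inf, otherwise the midpoint (lo + value)/2.
Start at 0.
Step 1: sign = +, move right. Bounds: (0, +inf). Value = 1
Step 2: sign = +, move right. Bounds: (1, +inf). Value = 2
Step 3: sign = +, move right. Bounds: (2, +inf). Value = 3
Step 4: sign = -, move left. Bounds: (2, 3). Value = 5/2
Step 5: sign = +, move right. Bounds: (5/2, 3). Value = 11/4
Step 6: sign = +, move right. Bounds: (11/4, 3). Value = 23/8
Step 7: sign = +, move right. Bounds: (23/8, 3). Value = 47/16
The surreal number with sign expansion +++-+++ is 47/16.

47/16


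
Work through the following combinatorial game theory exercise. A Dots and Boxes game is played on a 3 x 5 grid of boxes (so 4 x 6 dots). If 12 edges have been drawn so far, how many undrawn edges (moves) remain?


Grid: 3 x 5 boxes, i.e. 4 rows and 6 columns of dots.
Horizontal edges: (rows + 1) * cols = 4 * 5 = 20
Vertical edges: rows * (cols + 1) = 3 * 6 = 18
Total edges: 20 + 18 = 38
Edges drawn: 12
Remaining: 38 - 12 = 26

26


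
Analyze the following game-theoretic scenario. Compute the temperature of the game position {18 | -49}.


The game is {18 | -49}, a switch {a | b} with numbers a > b.
Cooling {a | b} by t gives {a - t | b + t}, which stops being hot when a - t = b + t, i.e. at t = (a - b)/2. So the temperature of a switch is (a - b)/2.
Temperature = (Left option - Right option) / 2
= (18 - (-49)) / 2
= 67 / 2
= 67/2

67/2


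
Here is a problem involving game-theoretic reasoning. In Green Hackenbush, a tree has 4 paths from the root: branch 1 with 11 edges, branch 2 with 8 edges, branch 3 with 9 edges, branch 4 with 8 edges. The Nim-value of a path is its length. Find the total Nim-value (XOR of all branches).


The tree has 4 branches from the ground vertex.
In Green Hackenbush, the Nim-value of a simple path of length k is k.
Branch 1: length 11, Nim-value = 11
Branch 2: length 8, Nim-value = 8
Branch 3: length 9, Nim-value = 9
Branch 4: length 8, Nim-value = 8
Total Nim-value = XOR of all branch values:
0 XOR 11 = 11
11 XOR 8 = 3
3 XOR 9 = 10
10 XOR 8 = 2
Nim-value of the tree = 2

2


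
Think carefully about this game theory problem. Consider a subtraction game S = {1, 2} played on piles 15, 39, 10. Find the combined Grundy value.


Subtraction set: {1, 2}
For this subtraction set, G(n) = n mod 3 (period = max + 1 = 3).
Pile 1 (size 15): G(15) = 15 mod 3 = 0
Pile 2 (size 39): G(39) = 39 mod 3 = 0
Pile 3 (size 10): G(10) = 10 mod 3 = 1
Total Grundy value = XOR of all: 0 XOR 0 XOR 1 = 1

1


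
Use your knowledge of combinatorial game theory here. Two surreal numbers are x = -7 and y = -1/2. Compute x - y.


x = -7, y = -1/2
Converting to common denominator: 2
x = -14/2, y = -1/2
x - y = -7 - -1/2 = -13/2

-13/2


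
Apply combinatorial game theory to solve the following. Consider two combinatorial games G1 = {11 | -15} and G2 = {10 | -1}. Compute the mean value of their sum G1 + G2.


G1 = {11 | -15}, G2 = {10 | -1}
Each is a switch {a | b} with numbers a > b; its mean value is (a + b)/2, and mean value is additive over game sums: m(G1 + G2) = m(G1) + m(G2).
Mean of G1 = (11 + (-15))/2 = -4/2 = -2
Mean of G2 = (10 + (-1))/2 = 9/2 = 9/2
Mean of G1 + G2 = -2 + 9/2 = 5/2

5/2


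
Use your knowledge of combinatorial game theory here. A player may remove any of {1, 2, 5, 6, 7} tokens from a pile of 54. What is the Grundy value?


The subtraction set is S = {1, 2, 5, 6, 7}.
G(k) = mex{ G(k - s) : s in S, s <= k }. We compute iteratively: G(0) = 0.
G(1) = mex({0}) = 1
G(2) = mex({0, 1}) = 2
G(3) = mex({1, 2}) = 0
G(4) = mex({0, 2}) = 1
G(5) = mex({0, 1}) = 2
G(6) = mex({0, 1, 2}) = 3
G(7) = mex({0, 1, 2, 3}) = 4
G(8) = mex({0, 1, 2, 3, 4}) = 5
G(9) = mex({0, 1, 2, 4, 5}) = 3
G(10) = mex({0, 1, 2, 3, 5}) = 4
G(11) = mex({1, 2, 3, 4}) = 0
G(12) = mex({0, 2, 3, 4}) = 1
G(13) = mex({0, 1, 3, 4, 5}) = 2
G(14) = mex({1, 2, 3, 4, 5}) = 0
G(15) = mex({0, 2, 3, 4, 5}) = 1
G(16) = mex({0, 1, 3, 4}) = 2
G(17) = mex({0, 1, 2, 4}) = 3
Observe that G(11)..G(17) = 0, 1, 2, 0, 1, 2, 3 repeats G(0)..G(6) = 0, 1, 2, 0, 1, 2, 3.
For k >= max(S) = 7, G(k) is determined by the previous 7 values G(k-7)..G(k-1); a window of 7 consecutive values has recurred shifted by 11, so by induction G(k + 11) = G(k) for all k >= 0: the sequence is periodic from the start with period 11.
One period: G(0..10) = 0, 1, 2, 0, 1, 2, 3, 4, 5, 3, 4.
54 mod 11 = 10, so G(54) = G(10) = 4.

4


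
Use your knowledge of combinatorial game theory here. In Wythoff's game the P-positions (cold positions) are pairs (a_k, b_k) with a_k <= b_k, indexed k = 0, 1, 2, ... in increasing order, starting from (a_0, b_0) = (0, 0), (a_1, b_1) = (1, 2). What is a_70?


By Wythoff's theorem, a_k = floor(k * phi) and b_k = floor(k * phi^2) = a_k + k, where phi = (1 + sqrt(5))/2 is the golden ratio.
phi = (1 + sqrt(5))/2 = 1.618034
k = 70
k * phi = 70 * 1.618034 = 113.262379
a_70 = floor(k * phi) = 113

113


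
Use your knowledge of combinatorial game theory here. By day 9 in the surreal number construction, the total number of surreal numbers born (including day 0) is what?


Day 0: {|} = 0 is born. Count = 1.
Day n: the number of surreal numbers born by day n is 2^(n+1) - 1.
By day 0: 2^1 - 1 = 1
By day 1: 2^2 - 1 = 3
By day 2: 2^3 - 1 = 7
By day 3: 2^4 - 1 = 15
By day 4: 2^5 - 1 = 31
By day 5: 2^6 - 1 = 63
By day 6: 2^7 - 1 = 127
By day 7: 2^8 - 1 = 255
By day 8: 2^9 - 1 = 511
By day 9: 2^10 - 1 = 1023
By day 9: 1023 surreal numbers.

1023


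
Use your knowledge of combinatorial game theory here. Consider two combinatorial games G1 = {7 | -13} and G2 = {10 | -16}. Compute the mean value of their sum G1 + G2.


G1 = {7 | -13}, G2 = {10 | -16}
Each is a switch {a | b} with numbers a > b; its mean value is (a + b)/2, and mean value is additive over game sums: m(G1 + G2) = m(G1) + m(G2).
Mean of G1 = (7 + (-13))/2 = -6/2 = -3
Mean of G2 = (10 + (-16))/2 = -6/2 = -3
Mean of G1 + G2 = -3 + -3 = -6

-6


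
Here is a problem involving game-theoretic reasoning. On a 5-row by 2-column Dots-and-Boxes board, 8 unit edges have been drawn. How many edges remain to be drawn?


Grid: 5 x 2 boxes, i.e. 6 rows and 3 columns of dots.
Horizontal edges: (rows + 1) * cols = 6 * 2 = 12
Vertical edges: rows * (cols + 1) = 5 * 3 = 15
Total edges: 12 + 15 = 27
Edges drawn: 8
Remaining: 27 - 8 = 19

19


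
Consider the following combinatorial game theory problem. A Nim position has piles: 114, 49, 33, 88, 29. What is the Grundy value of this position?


We need the XOR (exclusive or) of all pile sizes.
After XOR-ing pile 1 (size 114): 0 XOR 114 = 114
After XOR-ing pile 2 (size 49): 114 XOR 49 = 67
After XOR-ing pile 3 (size 33): 67 XOR 33 = 98
After XOR-ing pile 4 (size 88): 98 XOR 88 = 58
After XOR-ing pile 5 (size 29): 58 XOR 29 = 39
The Nim-value of this position is 39.

39


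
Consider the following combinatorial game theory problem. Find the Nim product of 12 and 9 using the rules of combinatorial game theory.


Nim multiplication is bilinear over XOR: (u XOR v) * w = (u*w) XOR (v*w).
So we split each operand into its bit components and XOR the pairwise Nim products.
12 = 4 + 8 (as XOR of powers of 2).
9 = 1 + 8 (as XOR of powers of 2).
Using the standard Nim-product table on single bits:
  2*2 = 3,   2*4 = 8,   2*8 = 12,
  4*4 = 6,   4*8 = 11,  8*8 = 13,
and  1*x = x (identity), k*l = l*k (commutative).
Pairwise Nim products:
  4 * 1 = 4
  4 * 8 = 11
  8 * 1 = 8
  8 * 8 = 13
XOR them: 4 XOR 11 XOR 8 XOR 13 = 10.
Result: 12 * 9 = 10 (in Nim).

10


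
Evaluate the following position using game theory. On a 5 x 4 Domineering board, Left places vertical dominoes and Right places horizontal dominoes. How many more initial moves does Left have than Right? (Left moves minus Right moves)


Board is 5 x 4 (rows x cols).
Left (vertical) placements: (rows-1) * cols = 4 * 4 = 16
Right (horizontal) placements: rows * (cols-1) = 5 * 3 = 15
Advantage = Left - Right = 16 - 15 = 1

1


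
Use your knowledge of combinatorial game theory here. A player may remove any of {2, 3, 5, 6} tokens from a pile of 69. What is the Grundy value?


The subtraction set is S = {2, 3, 5, 6}.
G(k) = mex{ G(k - s) : s in S, s <= k }. We compute iteratively: G(0) = 0.
G(1) = mex({}) = 0
G(2) = mex({0}) = 1
G(3) = mex({0}) = 1
G(4) = mex({0, 1}) = 2
G(5) = mex({0, 1}) = 2
G(6) = mex({0, 1, 2}) = 3
G(7) = mex({0, 1, 2}) = 3
G(8) = mex({1, 2, 3}) = 0
G(9) = mex({1, 2, 3}) = 0
G(10) = mex({0, 2, 3}) = 1
G(11) = mex({0, 2, 3}) = 1
G(12) = mex({0, 1, 3}) = 2
G(13) = mex({0, 1, 3}) = 2
Observe that G(8)..G(13) = 0, 0, 1, 1, 2, 2 repeats G(0)..G(5) = 0, 0, 1, 1, 2, 2.
For k >= max(S) = 6, G(k) is determined by the previous 6 values G(k-6)..G(k-1); a window of 6 consecutive values has recurred shifted by 8, so by induction G(k + 8) = G(k) for all k >= 0: the sequence is periodic from the start with period 8.
One period: G(0..7) = 0, 0, 1, 1, 2, 2, 3, 3.
69 mod 8 = 5, so G(69) = G(5) = 2.

2


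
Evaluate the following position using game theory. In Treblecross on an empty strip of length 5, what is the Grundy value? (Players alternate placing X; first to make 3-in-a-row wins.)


Treblecross: place X on empty cells; 3-in-a-row wins.
Playing within two cells of an existing X lets the opponent win at once, so sensible play treats the cells i-2..i+2 around each X as dead. The player left with no safe cell loses, so this is a normal-play take-away game on strips of safe cells.
Placing X at cell i (0-indexed) of a strip of k safe cells leaves independent strips of sizes max(0, i-2) and max(0, k-i-3). Hence G(k) = mex{ G(max(0,i-2)) XOR G(max(0,k-i-3)) : 0 <= i < k }, with G(0) = 0.
G(1): splits (0,0):0^0=0 -> mex({0}) = 1
G(2): splits (0,0):0^0=0 -> mex({0}) = 1
G(3): splits (0,0):0^0=0 -> mex({0}) = 1
G(4): splits (0,1):0^1=1 (0,0):0^0=0 -> mex({0, 1}) = 2
G(5): splits (0,2):0^1=1 (0,1):0^1=1 (0,0):0^0=0 -> mex({0, 1}) = 2
Therefore G(5) = 2.

2


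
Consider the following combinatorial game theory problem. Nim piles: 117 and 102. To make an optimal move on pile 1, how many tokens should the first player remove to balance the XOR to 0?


Piles: 117 and 102
Current XOR: 117 XOR 102 = 19 (non-zero, so this is an N-position).
To make the XOR zero, we need to find a move that balances the piles.
For pile 1 (size 117): target = 117 XOR 19 = 102
We reduce pile 1 from 117 to 102.
Tokens removed: 117 - 102 = 15
Verification: 102 XOR 102 = 0

15


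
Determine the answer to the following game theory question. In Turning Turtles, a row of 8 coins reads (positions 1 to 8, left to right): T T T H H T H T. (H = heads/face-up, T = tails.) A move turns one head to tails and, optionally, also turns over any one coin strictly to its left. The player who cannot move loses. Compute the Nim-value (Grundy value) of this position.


Coins: T T T H H T H T
Key fact: a single head at position k behaves exactly like a Nim heap of size k (turning it to T and optionally flipping a coin at j < k corresponds to moving the heap from k to j, or to 0), and heads combine as a disjunctive sum (two heads at the same place would cancel, matching j XOR j = 0). So the Nim-value is the XOR of the 1-indexed positions of the heads.
Face-up positions (1-indexed): [4, 5, 7]
XOR 0 with 4: 0 XOR 4 = 4
XOR 4 with 5: 4 XOR 5 = 1
XOR 1 with 7: 1 XOR 7 = 6
Nim-value = 6

6


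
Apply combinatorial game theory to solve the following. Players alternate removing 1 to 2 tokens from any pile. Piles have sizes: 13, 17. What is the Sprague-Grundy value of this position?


Subtraction set: {1, 2}
For this subtraction set, G(n) = n mod 3 (period = max + 1 = 3).
Pile 1 (size 13): G(13) = 13 mod 3 = 1
Pile 2 (size 17): G(17) = 17 mod 3 = 2
Total Grundy value = XOR of all: 1 XOR 2 = 3

3


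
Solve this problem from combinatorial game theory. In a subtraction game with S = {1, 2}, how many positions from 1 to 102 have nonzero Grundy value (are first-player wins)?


Subtraction set S = {1, 2}, so G(n) = n mod 3.
G(n) = 0 when n is a multiple of 3.
Multiples of 3 in [1, 102]: 34
N-positions (nonzero Grundy) = 102 - 34 = 68

68


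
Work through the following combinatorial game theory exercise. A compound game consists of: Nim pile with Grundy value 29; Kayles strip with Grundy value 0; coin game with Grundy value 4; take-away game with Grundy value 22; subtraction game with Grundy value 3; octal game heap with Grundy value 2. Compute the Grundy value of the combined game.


By the Sprague-Grundy theorem, the Grundy value of a sum of games is the XOR of individual Grundy values.
Nim pile: Grundy value = 29. Running XOR: 0 XOR 29 = 29
Kayles strip: Grundy value = 0. Running XOR: 29 XOR 0 = 29
coin game: Grundy value = 4. Running XOR: 29 XOR 4 = 25
take-away game: Grundy value = 22. Running XOR: 25 XOR 22 = 15
subtraction game: Grundy value = 3. Running XOR: 15 XOR 3 = 12
octal game heap: Grundy value = 2. Running XOR: 12 XOR 2 = 14
The combined Grundy value is 14.

14


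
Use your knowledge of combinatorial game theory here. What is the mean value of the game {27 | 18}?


Game = {27 | 18}, a switch {a | b} with numbers a > b.
Its thermograph has left wall a - t and right wall b + t, which meet at t = (a - b)/2, where both equal (a + b)/2. So the mast (mean value) is at (a + b)/2.
Mean = (27 + (18))/2 = 45/2 = 45/2

45/2


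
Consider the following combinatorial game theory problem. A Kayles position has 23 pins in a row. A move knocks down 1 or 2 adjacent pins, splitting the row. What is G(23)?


Kayles: a move removes 1 or 2 adjacent pins from a contiguous row.
Removing pins from a row of k leaves two independent rows (a, b) with a + b = k - 1 (one pin) or a + b = k - 2 (two pins); an end removal gives a = 0.
By Sprague-Grundy, G(k) = mex{ G(a) XOR G(b) } over all these splits. G(0) = 0.
G(1): splits (0,0):0^0=0 -> mex({0}) = 1
G(2): splits (0,1):0^1=1 (0,0):0^0=0 -> mex({0, 1}) = 2
G(3): splits (0,2):0^2=2 (1,1):1^1=0 (0,1):0^1=1 -> mex({0, 1, 2}) = 3
G(4): splits (0,3):0^3=3 (1,2):1^2=3 (0,2):0^2=2 (1,1):1^1=0 -> mex({0, 2, 3}) = 1
G(5): splits (0,4):0^1=1 (1,3):1^3=2 (2,2):2^2=0 (0,3):0^3=3 (1,2):1^2=3 -> mex({0, 1, 2, 3}) = 4
G(6) = mex({0, 1, 2, 4}) = 3
G(7) = mex({0, 1, 3, 4, 5}) = 2
G(8) = mex({0, 2, 3, 5, 6}) = 1
G(9) = mex({0, 1, 2, 3, 6, 7}) = 4
G(10) = mex({0, 1, 3, 4, 5, 7}) = 2
G(11) = mex({0, 1, 2, 3, 4, 5}) = 6
G(12) = mex({0, 1, 2, 3, 5, 6, 7}) = 4
G(13) = mex({0, 2, 3, 4, 6, 7}) = 1
G(14) = mex({0, 1, 4, 5, 6, 7}) = 2
G(15) = mex({0, 1, 2, 3, 4, 5, 6}) = 7
G(16) = mex({0, 2, 3, 5, 6, 7}) = 1
G(17) = mex({0, 1, 2, 3, 5, 6, 7}) = 4
G(18) = mex({0, 1, 2, 4, 5, 6}) = 3
G(19) = mex({0, 1, 3, 4, 5, 7}) = 2
G(20) = mex({0, 2, 3, 4, 5, 6, 7}) = 1
G(21) = mex({0, 1, 2, 3, 5, 6, 7}) = 4
G(22) = mex({0, 1, 2, 3, 4, 5, 7}) = 6
G(23) = mex({0, 1, 2, 3, 4, 5, 6}) = 7
Therefore G(23) = 7.

7


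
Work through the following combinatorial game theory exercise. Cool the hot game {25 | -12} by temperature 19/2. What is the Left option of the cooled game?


Original game: {25 | -12} (a switch {a | b} with a > b).
Cooling by t (for t below the temperature (a - b)/2 = 37/2) taxes each move by t: {a | b} cooled by t is {a - t | b + t}.
Cooling amount: t = 19/2
Cooled Left option: 25 - 19/2 = 31/2
Cooled Right option: -12 + 19/2 = -5/2
Cooled game: {31/2 | -5/2}
Left option = 31/2

31/2


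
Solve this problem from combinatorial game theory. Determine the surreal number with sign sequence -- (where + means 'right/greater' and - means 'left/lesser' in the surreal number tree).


Sign expansion: --
Rule: track bounds (lo, hi), initially (-inf, +inf). On '+', the current value becomes lo and we move to the simplest number in (value, hi): value + 1 if hi = +inf, otherwise the midpoint (value + hi)/2. On '-', the current value becomes hi and we move to value - 1 if lo = -inf, otherwise the midpoint (lo + value)/2.
Start at 0.
Step 1: sign = -, move left. Bounds: (-inf, 0). Value = -1
Step 2: sign = -, move left. Bounds: (-inf, -1). Value = -2
The surreal number with sign expansion -- is -2.

-2


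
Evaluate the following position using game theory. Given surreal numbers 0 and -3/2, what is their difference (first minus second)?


x = 0, y = -3/2
Converting to common denominator: 2
x = 0/2, y = -3/2
x - y = 0 - -3/2 = 3/2

3/2


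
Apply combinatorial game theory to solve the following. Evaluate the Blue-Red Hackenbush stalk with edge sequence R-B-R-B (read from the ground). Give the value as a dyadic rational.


Edges (from ground): R-B-R-B
By Berlekamp's sign-expansion rule, a Blue-Red Hackenbush stalk has the value of the surreal number whose sign sequence is the edge sequence with B -> + and R -> -.
Sign sequence: -+-+
Trace the sign expansion in the surreal number tree, starting from 0:
Edge 1: R (sign -) -> bounds (-inf, 0), value = -1
Edge 2: B (sign +) -> bounds (-1, 0), value = -1/2
Edge 3: R (sign -) -> bounds (-1, -1/2), value = -3/4
Edge 4: B (sign +) -> bounds (-3/4, -1/2), value = -5/8
Game value = -5/8

-5/8


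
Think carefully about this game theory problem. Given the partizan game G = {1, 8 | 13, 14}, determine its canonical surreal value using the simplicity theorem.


Left options: {1, 8}, max = 8
Right options: {13, 14}, min = 13
All options are numbers and max(Left) < min(Right), so by the simplicity theorem the value is the simplest (earliest-born) number strictly between 8 and 13.
Integers 9 through 12 all lie strictly between 8 and 13.
Among integers, the simplest (lowest birthday = smallest |n|; 0 is born on day 0, +-n on day n) is 9.
No non-integer in the interval can be simpler: if x is a non-integer in the interval, then floor(x) or ceil(x) also lies in the interval (the interval contains an integer), and both are proper prefixes of x's sign expansion, i.e. born earlier. So the game value is 9.
Game value = 9

9


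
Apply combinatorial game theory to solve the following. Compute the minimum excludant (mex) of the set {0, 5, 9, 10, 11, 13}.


Set = {0, 5, 9, 10, 11, 13}
0 is in the set.
1 is NOT in the set. This is the mex.
mex = 1

1
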